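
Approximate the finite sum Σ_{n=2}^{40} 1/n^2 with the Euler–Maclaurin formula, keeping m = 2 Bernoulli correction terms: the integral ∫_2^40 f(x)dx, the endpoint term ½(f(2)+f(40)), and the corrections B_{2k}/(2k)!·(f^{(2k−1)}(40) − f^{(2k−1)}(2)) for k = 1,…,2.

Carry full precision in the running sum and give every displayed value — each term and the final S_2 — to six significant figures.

S_2 ≈ 0.620102

∫_2^40 1/x^2 dx evaluates to 0.475000.
Boundary: ½(f(2) + f(40)) = ½(0.250000 + 0.000625000) = 0.125312.
Running total after boundary: 0.600313.
k=1: B_{2}/(2)! × [f^{(1)}(40) − f^{(1)}(2)] = 1/12 × (-3.12500e-05 − (-0.250000)) = 0.0208307.
After k=1: 0.621143.
k=2: B_{4}/(4)! × [f^{(3)}(40) − f^{(3)}(2)] = −1/720 × (-2.34375e-07 − (-0.750000)) = -0.00104167.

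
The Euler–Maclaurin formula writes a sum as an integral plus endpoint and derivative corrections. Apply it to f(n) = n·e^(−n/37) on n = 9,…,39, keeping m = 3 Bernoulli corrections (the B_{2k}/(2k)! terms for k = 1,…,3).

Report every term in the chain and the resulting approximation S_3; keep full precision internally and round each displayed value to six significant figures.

S_3 ≈ 364.735

Integral: ∫_9^39 x·e^(−x/37) dx = 354.462.
Boundary: ½(f(9) + f(39)) = ½(7.05673 + 13.5924) = 10.3245.
Integral + boundary = 364.786.
Order-1 term: 1/12 · (-0.0188390 − 0.593358) = -0.0510165.
Partial sum through k=1: 364.735.
Order-2 term: −1/720 · (0.000495402 − 0.00157890) = 1.50486e-06.
Partial sum through k=2: 364.735.
Order-3 term: 1/30240 · (7.33794e-07 − 1.99005e-06) = -4.15430e-11.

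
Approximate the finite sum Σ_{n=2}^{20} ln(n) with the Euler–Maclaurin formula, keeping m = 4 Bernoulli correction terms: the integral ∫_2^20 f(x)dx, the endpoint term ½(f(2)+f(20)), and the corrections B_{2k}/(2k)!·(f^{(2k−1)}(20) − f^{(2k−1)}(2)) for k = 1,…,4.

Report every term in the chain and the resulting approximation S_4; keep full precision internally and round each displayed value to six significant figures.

S_4 ≈ 42.3356

Integral: ∫_2^20 ln(x) dx = 40.5284.
½[f(2) + f(20)] = ½[0.693147 + 2.99573] = 1.84444.
Integral + boundary = 42.3728.
Order-1 term: 1/12 · (0.0500000 − 0.500000) = -0.0375000.
Partial sum through k=1: 42.3353.
Order-2 term: −1/720 · (0.000250000 − 0.250000) = 0.000346875.
Partial sum through k=2: 42.3356.
Order-3 term: 1/30240 · (7.50000e-06 − 0.750000) = -2.48013e-05.
Partial sum through k=3: 42.3356.
Order-4 term: −1/1209600 · (5.62500e-07 − 5.62500) = 4.65030e-06.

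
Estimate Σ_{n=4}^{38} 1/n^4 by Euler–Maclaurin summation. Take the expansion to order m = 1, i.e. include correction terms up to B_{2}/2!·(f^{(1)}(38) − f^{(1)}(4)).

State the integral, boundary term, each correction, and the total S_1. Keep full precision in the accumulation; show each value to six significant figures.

S_1 ≈ 0.00748114

Integral: ∫_4^38 1/x^4 dx = 0.00520226.
Endpoint term: (f(4) + f(38))/2 = (0.00390625 + 4.79585e-07)/2 = 0.00195336.
Running total after boundary: 0.00715562.
Correction k=1: B_{2}/2! · (f^{(1)}(38) − f^{(1)}(4)) = 1/12 · (-5.04826e-08 − (-0.00390625)) = 0.000325517.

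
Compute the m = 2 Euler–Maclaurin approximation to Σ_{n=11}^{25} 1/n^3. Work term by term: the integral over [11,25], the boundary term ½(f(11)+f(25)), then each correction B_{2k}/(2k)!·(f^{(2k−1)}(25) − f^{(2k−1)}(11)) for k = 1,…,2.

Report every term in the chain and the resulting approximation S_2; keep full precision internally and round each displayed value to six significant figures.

∫_11^25 1/x^3 dx evaluates to 0.00333223.
Endpoint term: (f(11) + f(25))/2 = (0.000751315 + 6.40000e-05)/2 = 0.000407657.
Integral + boundary = 0.00373989.
k=1: B_{2}/(2)! × [f^{(1)}(25) − f^{(1)}(11)] = 1/12 × (-7.68000e-06 − (-0.000204904)) = 1.64353e-05.
Running total after k=1: 0.00375632.
k=2: B_{4}/(4)! × [f^{(3)}(25) − f^{(3)}(11)] = −1/720 × (-2.45760e-07 − (-3.38684e-05)) = -4.66982e-08.

S_2 ≈ 0.00375628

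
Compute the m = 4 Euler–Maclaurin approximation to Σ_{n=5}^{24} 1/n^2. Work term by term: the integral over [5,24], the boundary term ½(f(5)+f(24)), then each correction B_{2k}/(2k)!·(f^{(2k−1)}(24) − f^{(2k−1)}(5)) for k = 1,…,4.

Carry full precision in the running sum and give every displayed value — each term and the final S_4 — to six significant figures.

S_4 ≈ 0.180512

The integral term ∫_5^24 1/x^2 dx = 0.158333.
Endpoint term: (f(5) + f(24))/2 = (0.0400000 + 0.00173611)/2 = 0.0208681.
So far: 0.179201.
Correction k=1: B_{2}/2! · (f^{(1)}(24) − f^{(1)}(5)) = 1/12 · (-0.000144676 − (-0.0160000)) = 0.00132128.
Partial sum through k=1: 0.180523.
Correction k=2: B_{4}/4! · (f^{(3)}(24) − f^{(3)}(5)) = −1/720 · (-3.01408e-06 − (-0.00768000)) = -1.06625e-05.
Partial sum through k=2: 0.180512.
Correction k=3: B_{6}/6! · (f^{(5)}(24) − f^{(5)}(5)) = 1/30240 · (-1.56983e-07 − (-0.00921600)) = 3.04757e-07.
Partial sum through k=3: 0.180512.
Correction k=4: B_{8}/8! · (f^{(7)}(24) − f^{(7)}(5)) = −1/1209600 · (-1.52623e-08 − (-0.0206438)) = -1.70667e-08.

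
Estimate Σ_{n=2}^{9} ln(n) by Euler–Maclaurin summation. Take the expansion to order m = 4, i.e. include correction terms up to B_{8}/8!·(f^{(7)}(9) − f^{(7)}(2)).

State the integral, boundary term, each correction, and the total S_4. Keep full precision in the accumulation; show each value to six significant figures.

S_4 ≈ 12.8018

∫_2^9 ln(x) dx evaluates to 11.3887.
Boundary: ½(f(2) + f(9)) = ½(0.693147 + 2.19722) = 1.44519.
Integral + boundary = 12.8339.
Order-1 term: 1/12 · (0.111111 − 0.500000) = -0.0324074.
Partial sum through k=1: 12.8015.
Order-2 term: −1/720 · (0.00274348 − 0.250000) = 0.000343412.
Partial sum through k=2: 12.8018.
Order-3 term: 1/30240 · (0.000406442 − 0.750000) = -2.47881e-05.
Partial sum through k=3: 12.8018.
Order-4 term: −1/1209600 · (0.000150534 − 5.62500) = 4.65017e-06.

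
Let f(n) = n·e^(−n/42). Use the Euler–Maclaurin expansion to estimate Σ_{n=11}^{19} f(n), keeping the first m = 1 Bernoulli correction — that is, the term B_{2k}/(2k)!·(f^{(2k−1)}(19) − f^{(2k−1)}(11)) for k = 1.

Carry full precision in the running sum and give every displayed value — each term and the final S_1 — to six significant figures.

Integral: ∫_11^19 x·e^(−x/42) dx = 83.3763.
½[f(11) + f(19)] = ½[8.46543 + 12.0861] = 10.2758.
Running total after boundary: 93.6520.
Order-1 term: 1/12 · (0.348347 − 0.568027) = -0.0183066.

S_1 ≈ 93.6337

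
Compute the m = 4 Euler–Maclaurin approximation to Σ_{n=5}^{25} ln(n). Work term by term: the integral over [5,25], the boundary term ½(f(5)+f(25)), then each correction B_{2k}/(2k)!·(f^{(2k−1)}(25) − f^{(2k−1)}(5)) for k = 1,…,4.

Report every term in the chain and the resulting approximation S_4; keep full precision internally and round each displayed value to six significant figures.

∫_5^25 ln(x) dx evaluates to 52.4247.
Endpoint term: (f(5) + f(25))/2 = (1.60944 + 3.21888)/2 = 2.41416.
So far: 54.8389.
Correction k=1: B_{2}/2! · (f^{(1)}(25) − f^{(1)}(5)) = 1/12 · (0.0400000 − 0.200000) = -0.0133333.
Running total after k=1: 54.8255.
Correction k=2: B_{4}/4! · (f^{(3)}(25) − f^{(3)}(5)) = −1/720 · (0.000128000 − 0.0160000) = 2.20444e-05.
Running total after k=2: 54.8256.
Correction k=3: B_{6}/6! · (f^{(5)}(25) − f^{(5)}(5)) = 1/30240 · (2.45760e-06 − 0.00768000) = -2.53887e-07.
Running total after k=3: 54.8256.
Correction k=4: B_{8}/8! · (f^{(7)}(25) − f^{(7)}(5)) = −1/1209600 · (1.17965e-07 − 0.00921600) = 7.61895e-09.

S_4 ≈ 54.8256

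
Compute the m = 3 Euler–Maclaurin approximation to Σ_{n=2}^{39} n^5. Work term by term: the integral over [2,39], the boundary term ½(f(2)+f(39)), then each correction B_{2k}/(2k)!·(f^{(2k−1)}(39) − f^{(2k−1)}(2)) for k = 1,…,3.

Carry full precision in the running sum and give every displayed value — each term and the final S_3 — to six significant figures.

S_3 ≈ 6.32533e+08

The integral term ∫_2^39 x^5 dx = 5.86457e+08.
½[f(2) + f(39)] = ½[32.0000 + 9.02242e+07] = 4.51121e+07.
Integral + boundary = 6.31569e+08.
k=1: B_{2}/(2)! × [f^{(1)}(39) − f^{(1)}(2)] = 1/12 × (1.15672e+07 − 80.0000) = 963927.
Partial sum through k=1: 6.32533e+08.
k=2: B_{4}/(4)! × [f^{(3)}(39) − f^{(3)}(2)] = −1/720 × (91260.0 − 240.000) = -126.417.
Partial sum through k=2: 6.32533e+08.
k=3: B_{6}/(6)! × [f^{(5)}(39) − f^{(5)}(2)] = 1/30240 × (120.000 − 120.000) = 0.00000.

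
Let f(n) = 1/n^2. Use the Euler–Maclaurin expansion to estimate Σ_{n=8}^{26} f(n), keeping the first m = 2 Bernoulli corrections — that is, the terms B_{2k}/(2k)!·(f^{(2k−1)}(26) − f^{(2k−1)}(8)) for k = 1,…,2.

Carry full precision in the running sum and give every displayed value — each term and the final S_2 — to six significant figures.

S_2 ≈ 0.0954056

The integral term ∫_8^26 1/x^2 dx = 0.0865385.
Endpoint term: (f(8) + f(26))/2 = (0.0156250 + 0.00147929)/2 = 0.00855214.
Running total after boundary: 0.0950906.
Correction k=1: B_{2}/2! · (f^{(1)}(26) − f^{(1)}(8)) = 1/12 · (-0.000113792 − (-0.00390625)) = 0.000316038.
Partial sum through k=1: 0.0954066.
Correction k=2: B_{4}/4! · (f^{(3)}(26) − f^{(3)}(8)) = −1/720 · (-2.01997e-06 − (-0.000732422)) = -1.01445e-06.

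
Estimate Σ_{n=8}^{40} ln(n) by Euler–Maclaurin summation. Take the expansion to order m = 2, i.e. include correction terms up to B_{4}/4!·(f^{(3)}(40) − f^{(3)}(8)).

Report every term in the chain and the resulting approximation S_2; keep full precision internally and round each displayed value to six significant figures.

The integral term ∫_8^40 ln(x) dx = 98.9196.
Boundary: ½(f(8) + f(40)) = ½(2.07944 + 3.68888) = 2.88416.
Integral + boundary = 101.804.
k=1: B_{2}/(2)! × [f^{(1)}(40) − f^{(1)}(8)] = 1/12 × (0.0250000 − 0.125000) = -0.00833333.
After k=1: 101.795.
k=2: B_{4}/(4)! × [f^{(3)}(40) − f^{(3)}(8)] = −1/720 × (3.12500e-05 − 0.00390625) = 5.38194e-06.

S_2 ≈ 101.795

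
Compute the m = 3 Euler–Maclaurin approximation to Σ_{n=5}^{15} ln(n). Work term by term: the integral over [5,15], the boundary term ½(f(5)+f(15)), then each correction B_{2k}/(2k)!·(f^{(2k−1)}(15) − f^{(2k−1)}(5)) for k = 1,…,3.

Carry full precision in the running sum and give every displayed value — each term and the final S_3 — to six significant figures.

Integral: ∫_5^15 ln(x) dx = 22.5736.
½[f(5) + f(15)] = ½[1.60944 + 2.70805] = 2.15874.
Integral + boundary = 24.7323.
Correction k=1: B_{2}/2! · (f^{(1)}(15) − f^{(1)}(5)) = 1/12 · (0.0666667 − 0.200000) = -0.0111111.
Running total after k=1: 24.7212.
Correction k=2: B_{4}/4! · (f^{(3)}(15) − f^{(3)}(5)) = −1/720 · (0.000592593 − 0.0160000) = 2.13992e-05.
Running total after k=2: 24.7212.
Correction k=3: B_{6}/6! · (f^{(5)}(15) − f^{(5)}(5)) = 1/30240 · (3.16049e-05 − 0.00768000) = -2.52923e-07.

S_3 ≈ 24.7212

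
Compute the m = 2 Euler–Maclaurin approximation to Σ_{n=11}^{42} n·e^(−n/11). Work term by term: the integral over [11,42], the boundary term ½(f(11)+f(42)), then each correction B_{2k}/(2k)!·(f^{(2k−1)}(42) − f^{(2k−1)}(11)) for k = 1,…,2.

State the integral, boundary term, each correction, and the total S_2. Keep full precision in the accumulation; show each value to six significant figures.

S_2 ≈ 78.6992

Integral: ∫_11^42 x·e^(−x/11) dx = 76.2197.
Boundary: ½(f(11) + f(42)) = ½(4.04667 + 0.922644) = 2.48466.
Running total after boundary: 78.7043.
Correction k=1: B_{2}/2! · (f^{(1)}(42) − f^{(1)}(11)) = 1/12 · (-0.0619090 − 0.00000) = -0.00515908.
After k=1: 78.6992.
Correction k=2: B_{4}/4! · (f^{(3)}(42) − f^{(3)}(11)) = −1/720 · (-0.000148542 − 0.00608065) = 8.65166e-06.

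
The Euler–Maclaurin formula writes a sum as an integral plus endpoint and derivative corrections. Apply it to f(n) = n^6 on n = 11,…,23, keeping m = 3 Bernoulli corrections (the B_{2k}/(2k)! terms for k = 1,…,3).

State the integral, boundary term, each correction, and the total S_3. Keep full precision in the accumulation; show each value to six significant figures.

S_3 ≈ 5.61659e+08

Integral: ∫_11^23 x^6 dx = 4.83620e+08.
Boundary: ½(f(11) + f(23)) = ½(1.77156e+06 + 1.48036e+08) = 7.49037e+07.
Integral + boundary = 5.58523e+08.
Correction k=1: B_{2}/2! · (f^{(1)}(23) − f^{(1)}(11)) = 1/12 · (3.86181e+07 − 966306) = 3.13765e+06.
Partial sum through k=1: 5.61661e+08.
Correction k=2: B_{4}/4! · (f^{(3)}(23) − f^{(3)}(11)) = −1/720 · (1.46004e+06 − 159720) = -1806.00.
Partial sum through k=2: 5.61659e+08.
Correction k=3: B_{6}/6! · (f^{(5)}(23) − f^{(5)}(11)) = 1/30240 · (16560.0 − 7920.00) = 0.285714.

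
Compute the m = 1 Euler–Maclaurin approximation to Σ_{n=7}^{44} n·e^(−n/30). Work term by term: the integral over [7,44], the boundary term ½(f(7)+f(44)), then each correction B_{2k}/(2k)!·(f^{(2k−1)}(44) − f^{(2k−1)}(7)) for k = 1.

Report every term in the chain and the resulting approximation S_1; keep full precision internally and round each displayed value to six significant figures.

S_1 ≈ 374.646

The integral term ∫_7^44 x·e^(−x/30) dx = 366.859.
½[f(7) + f(44)] = ½[5.54323 + 10.1505] = 7.84686.
Running total after boundary: 374.705.
k=1: B_{2}/(2)! × [f^{(1)}(44) − f^{(1)}(7)] = 1/12 × (-0.107657 − 0.607115) = -0.0595643.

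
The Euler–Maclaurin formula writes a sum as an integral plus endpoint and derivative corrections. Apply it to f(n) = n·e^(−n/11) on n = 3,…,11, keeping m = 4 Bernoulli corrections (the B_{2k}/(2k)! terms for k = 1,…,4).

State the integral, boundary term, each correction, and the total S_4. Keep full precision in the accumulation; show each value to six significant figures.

∫_3^11 x·e^(−x/11) dx evaluates to 28.2134.
½[f(3) + f(11)] = ½[2.28390 + 4.04667] = 3.16529.
So far: 31.3787.
k=1: B_{2}/(2)! × [f^{(1)}(11) − f^{(1)}(3)] = 1/12 × (0.00000 − 0.553673) = -0.0461394.
Partial sum through k=1: 31.3326.
k=2: B_{4}/(4)! × [f^{(3)}(11) − f^{(3)}(3)] = −1/720 × (0.00608065 − 0.0171593) = 1.53870e-05.
Partial sum through k=2: 31.3326.
k=3: B_{6}/(6)! × [f^{(5)}(11) − f^{(5)}(3)] = 1/30240 × (0.000100507 − 0.000245808) = -4.80494e-09.
Partial sum through k=3: 31.3326.
k=4: B_{8}/(8)! × [f^{(7)}(11) − f^{(7)}(3)] = −1/1209600 × (1.24595e-06 − 2.89094e-06) = 1.35994e-12.

S_4 ≈ 31.3326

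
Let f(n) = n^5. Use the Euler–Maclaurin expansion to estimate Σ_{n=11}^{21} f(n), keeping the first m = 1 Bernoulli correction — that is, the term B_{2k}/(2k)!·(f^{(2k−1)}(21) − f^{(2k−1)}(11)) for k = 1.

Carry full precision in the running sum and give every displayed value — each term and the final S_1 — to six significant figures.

S_1 ≈ 1.61966e+07

Integral: ∫_11^21 x^5 dx = 1.39991e+07.
Boundary: ½(f(11) + f(21)) = ½(161051 + 4.08410e+06) = 2.12258e+06.
So far: 1.61217e+07.
Correction k=1: B_{2}/2! · (f^{(1)}(21) − f^{(1)}(11)) = 1/12 · (972405 − 73205.0) = 74933.3.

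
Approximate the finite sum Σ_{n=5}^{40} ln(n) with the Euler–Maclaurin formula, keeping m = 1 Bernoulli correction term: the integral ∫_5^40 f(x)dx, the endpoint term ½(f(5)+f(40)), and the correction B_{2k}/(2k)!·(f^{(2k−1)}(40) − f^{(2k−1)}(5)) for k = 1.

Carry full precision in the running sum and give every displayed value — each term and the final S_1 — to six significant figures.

The integral term ∫_5^40 ln(x) dx = 104.508.
Boundary: ½(f(5) + f(40)) = ½(1.60944 + 3.68888) = 2.64916.
So far: 107.157.
k=1: B_{2}/(2)! × [f^{(1)}(40) − f^{(1)}(5)] = 1/12 × (0.0250000 − 0.200000) = -0.0145833.

S_1 ≈ 107.143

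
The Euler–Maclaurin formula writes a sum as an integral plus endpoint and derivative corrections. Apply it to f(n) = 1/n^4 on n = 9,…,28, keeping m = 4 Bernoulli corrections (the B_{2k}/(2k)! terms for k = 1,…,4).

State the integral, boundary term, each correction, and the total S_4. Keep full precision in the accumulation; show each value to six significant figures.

S_4 ≈ 0.000524675

The integral term ∫_9^28 1/x^4 dx = 0.000442063.
Boundary: ½(f(9) + f(28)) = ½(0.000152416 + 1.62693e-06) = 7.70214e-05.
Running total after boundary: 0.000519084.
Order-1 term: 1/12 · (-2.32418e-07 − (-6.77404e-05)) = 5.62566e-06.
Partial sum through k=1: 0.000524710.
Order-2 term: −1/720 · (-8.89355e-09 − (-2.50890e-05)) = -3.48335e-08.
Partial sum through k=2: 0.000524675.
Order-3 term: 1/30240 · (-6.35253e-10 − (-1.73455e-05)) = 5.73573e-10.
Partial sum through k=3: 0.000524675.
Order-4 term: −1/1209600 · (-7.29245e-11 − (-1.92728e-05)) = -1.59331e-11.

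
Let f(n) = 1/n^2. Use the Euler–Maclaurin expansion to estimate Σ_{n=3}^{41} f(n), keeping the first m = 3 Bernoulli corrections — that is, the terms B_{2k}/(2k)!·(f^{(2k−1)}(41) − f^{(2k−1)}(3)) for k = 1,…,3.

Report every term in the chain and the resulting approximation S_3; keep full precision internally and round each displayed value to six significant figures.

Integral: ∫_3^41 1/x^2 dx = 0.308943.
Boundary: ½(f(3) + f(41)) = ½(0.111111 + 0.000594884) = 0.0558530.
Integral + boundary = 0.364796.
k=1: B_{2}/(2)! × [f^{(1)}(41) − f^{(1)}(3)] = 1/12 × (-2.90187e-05 − (-0.0740741)) = 0.00617042.
Running total after k=1: 0.370967.
k=2: B_{4}/(4)! × [f^{(3)}(41) − f^{(3)}(3)] = −1/720 × (-2.07153e-07 − (-0.0987654)) = -0.000137174.
Running total after k=2: 0.370829.
k=3: B_{6}/(6)! × [f^{(5)}(41) − f^{(5)}(3)] = 1/30240 × (-3.69697e-09 − (-0.329218)) = 1.08868e-05.

S_3 ≈ 0.370840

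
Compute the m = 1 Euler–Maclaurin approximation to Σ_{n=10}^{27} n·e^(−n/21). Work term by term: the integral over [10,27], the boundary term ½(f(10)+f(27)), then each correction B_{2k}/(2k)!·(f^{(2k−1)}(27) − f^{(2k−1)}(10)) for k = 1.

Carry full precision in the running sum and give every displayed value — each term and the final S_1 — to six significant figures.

S_1 ≈ 132.505

The integral term ∫_10^27 x·e^(−x/21) dx = 125.701.
½[f(10) + f(27)] = ½[6.21145 + 7.46423] = 6.83784.
Running total after boundary: 132.539.
k=1: B_{2}/(2)! × [f^{(1)}(27) − f^{(1)}(10)] = 1/12 × (-0.0789866 − 0.325362) = -0.0336957.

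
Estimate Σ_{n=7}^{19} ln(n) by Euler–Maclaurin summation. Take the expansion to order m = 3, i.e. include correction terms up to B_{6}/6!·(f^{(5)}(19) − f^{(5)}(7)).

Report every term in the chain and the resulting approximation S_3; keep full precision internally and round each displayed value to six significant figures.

S_3 ≈ 32.7606

Integral: ∫_7^19 ln(x) dx = 30.3230.
Boundary: ½(f(7) + f(19)) = ½(1.94591 + 2.94444) = 2.44517.
So far: 32.7681.
k=1: B_{2}/(2)! × [f^{(1)}(19) − f^{(1)}(7)] = 1/12 × (0.0526316 − 0.142857) = -0.00751880.
Running total after k=1: 32.7606.
k=2: B_{4}/(4)! × [f^{(3)}(19) − f^{(3)}(7)] = −1/720 × (0.000291588 − 0.00583090) = 7.69349e-06.
Running total after k=2: 32.7606.
k=3: B_{6}/(6)! × [f^{(5)}(19) − f^{(5)}(7)] = 1/30240 × (9.69267e-06 − 0.00142798) = -4.69009e-08.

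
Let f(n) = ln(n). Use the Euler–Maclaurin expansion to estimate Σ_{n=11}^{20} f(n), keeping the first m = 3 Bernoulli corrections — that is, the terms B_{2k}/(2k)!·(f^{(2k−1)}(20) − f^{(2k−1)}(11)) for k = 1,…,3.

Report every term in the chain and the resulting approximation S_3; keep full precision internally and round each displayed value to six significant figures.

S_3 ≈ 27.2312

The integral term ∫_11^20 ln(x) dx = 24.5378.
Boundary: ½(f(11) + f(20)) = ½(2.39790 + 2.99573) = 2.69681.
Integral + boundary = 27.2346.
Order-1 term: 1/12 · (0.0500000 − 0.0909091) = -0.00340909.
After k=1: 27.2312.
Order-2 term: −1/720 · (0.000250000 − 0.00150263) = 1.73976e-06.
After k=2: 27.2312.
Order-3 term: 1/30240 · (7.50000e-06 − 0.000149021) = -4.67993e-09.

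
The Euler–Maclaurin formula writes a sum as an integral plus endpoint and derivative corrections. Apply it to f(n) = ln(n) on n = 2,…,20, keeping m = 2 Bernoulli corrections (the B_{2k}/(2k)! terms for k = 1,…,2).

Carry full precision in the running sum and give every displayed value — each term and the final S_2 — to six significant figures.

S_2 ≈ 42.3356

∫_2^20 ln(x) dx evaluates to 40.5284.
½[f(2) + f(20)] = ½[0.693147 + 2.99573] = 1.84444.
Integral + boundary = 42.3728.
Correction k=1: B_{2}/2! · (f^{(1)}(20) − f^{(1)}(2)) = 1/12 · (0.0500000 − 0.500000) = -0.0375000.
Partial sum through k=1: 42.3353.
Correction k=2: B_{4}/4! · (f^{(3)}(20) − f^{(3)}(2)) = −1/720 · (0.000250000 − 0.250000) = 0.000346875.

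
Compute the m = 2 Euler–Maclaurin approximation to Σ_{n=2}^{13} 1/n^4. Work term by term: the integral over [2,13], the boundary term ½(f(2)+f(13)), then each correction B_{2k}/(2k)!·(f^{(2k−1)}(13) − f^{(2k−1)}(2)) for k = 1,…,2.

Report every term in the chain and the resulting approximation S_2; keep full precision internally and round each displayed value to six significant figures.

S_2 ≈ 0.0818961

Integral: ∫_2^13 1/x^4 dx = 0.0415149.
Boundary: ½(f(2) + f(13)) = ½(0.0625000 + 3.50128e-05) = 0.0312675.
Integral + boundary = 0.0727825.
Correction k=1: B_{2}/2! · (f^{(1)}(13) − f^{(1)}(2)) = 1/12 · (-1.07732e-05 − (-0.125000)) = 0.0104158.
Running total after k=1: 0.0831982.
Correction k=2: B_{4}/4! · (f^{(3)}(13) − f^{(3)}(2)) = −1/720 · (-1.91240e-06 − (-0.937500)) = -0.00130208.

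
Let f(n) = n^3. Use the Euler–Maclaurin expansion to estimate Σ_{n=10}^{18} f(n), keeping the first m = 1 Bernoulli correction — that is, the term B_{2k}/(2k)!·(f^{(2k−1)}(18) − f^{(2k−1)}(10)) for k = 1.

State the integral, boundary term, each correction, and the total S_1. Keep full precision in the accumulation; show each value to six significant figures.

S_1 ≈ 27216.0

∫_10^18 x^3 dx evaluates to 23744.0.
Endpoint term: (f(10) + f(18))/2 = (1000.00 + 5832.00)/2 = 3416.00.
Integral + boundary = 27160.0.
Order-1 term: 1/12 · (972.000 − 300.000) = 56.0000.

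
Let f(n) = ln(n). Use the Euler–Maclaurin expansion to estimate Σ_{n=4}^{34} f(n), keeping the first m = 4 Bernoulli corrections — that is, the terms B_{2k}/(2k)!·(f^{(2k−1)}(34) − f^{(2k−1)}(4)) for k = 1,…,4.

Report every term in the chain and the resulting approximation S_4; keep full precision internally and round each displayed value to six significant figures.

S_4 ≈ 86.7891

∫_4^34 ln(x) dx evaluates to 84.3511.
½[f(4) + f(34)] = ½[1.38629 + 3.52636] = 2.45633.
Integral + boundary = 86.8074.
Correction k=1: B_{2}/2! · (f^{(1)}(34) − f^{(1)}(4)) = 1/12 · (0.0294118 − 0.250000) = -0.0183824.
After k=1: 86.7890.
Correction k=2: B_{4}/4! · (f^{(3)}(34) − f^{(3)}(4)) = −1/720 · (5.08854e-05 − 0.0312500) = 4.33321e-05.
After k=2: 86.7891.
Correction k=3: B_{6}/6! · (f^{(5)}(34) − f^{(5)}(4)) = 1/30240 · (5.28222e-07 − 0.0234375) = -7.75032e-07.
After k=3: 86.7891.
Correction k=4: B_{8}/8! · (f^{(7)}(34) − f^{(7)}(4)) = −1/1209600 · (1.37082e-08 − 0.0439453) = 3.63304e-08.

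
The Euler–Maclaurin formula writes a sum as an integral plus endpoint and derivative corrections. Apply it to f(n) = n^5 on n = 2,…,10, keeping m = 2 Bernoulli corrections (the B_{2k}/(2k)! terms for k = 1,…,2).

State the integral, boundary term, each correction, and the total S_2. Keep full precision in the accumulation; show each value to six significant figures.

S_2 ≈ 220824

The integral term ∫_2^10 x^5 dx = 166656.
½[f(2) + f(10)] = ½[32.0000 + 100000] = 50016.0.
Integral + boundary = 216672.
Order-1 term: 1/12 · (50000.0 − 80.0000) = 4160.00.
Running total after k=1: 220832.
Order-2 term: −1/720 · (6000.00 − 240.000) = -8.00000.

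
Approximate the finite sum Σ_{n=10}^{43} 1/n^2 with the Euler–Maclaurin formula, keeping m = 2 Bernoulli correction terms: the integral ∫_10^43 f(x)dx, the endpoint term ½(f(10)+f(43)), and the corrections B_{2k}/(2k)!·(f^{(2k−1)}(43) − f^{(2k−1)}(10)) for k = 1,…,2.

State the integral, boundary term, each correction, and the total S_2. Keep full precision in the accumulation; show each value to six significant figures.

S_2 ≈ 0.0821788

∫_10^43 1/x^2 dx evaluates to 0.0767442.
Endpoint term: (f(10) + f(43))/2 = (0.0100000 + 0.000540833)/2 = 0.00527042.
Running total after boundary: 0.0820146.
Order-1 term: 1/12 · (-2.51550e-05 − (-0.00200000)) = 0.000164570.
Partial sum through k=1: 0.0821792.
Order-2 term: −1/720 · (-1.63256e-07 − (-0.000240000)) = -3.33107e-07.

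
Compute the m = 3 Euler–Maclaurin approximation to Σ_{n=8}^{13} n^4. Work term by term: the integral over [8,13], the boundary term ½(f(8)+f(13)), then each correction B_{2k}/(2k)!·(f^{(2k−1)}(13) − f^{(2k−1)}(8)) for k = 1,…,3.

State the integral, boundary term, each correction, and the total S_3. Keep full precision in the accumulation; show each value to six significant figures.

∫_8^13 x^4 dx evaluates to 67705.0.
½[f(8) + f(13)] = ½[4096.00 + 28561.0] = 16328.5.
Integral + boundary = 84033.5.
Correction k=1: B_{2}/2! · (f^{(1)}(13) − f^{(1)}(8)) = 1/12 · (8788.00 − 2048.00) = 561.667.
Partial sum through k=1: 84595.2.
Correction k=2: B_{4}/4! · (f^{(3)}(13) − f^{(3)}(8)) = −1/720 · (312.000 − 192.000) = -0.166667.
Partial sum through k=2: 84595.0.
Correction k=3: B_{6}/6! · (f^{(5)}(13) − f^{(5)}(8)) = 1/30240 · (0.00000 − 0.00000) = 0.00000.

S_3 ≈ 84595.0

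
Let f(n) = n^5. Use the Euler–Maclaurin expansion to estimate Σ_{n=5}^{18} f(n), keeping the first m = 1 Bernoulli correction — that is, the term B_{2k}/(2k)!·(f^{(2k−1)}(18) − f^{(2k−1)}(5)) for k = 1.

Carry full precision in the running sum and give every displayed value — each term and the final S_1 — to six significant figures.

The integral term ∫_5^18 x^5 dx = 5.66610e+06.
Boundary: ½(f(5) + f(18)) = ½(3125.00 + 1.88957e+06) = 946346.
So far: 6.61245e+06.
Correction k=1: B_{2}/2! · (f^{(1)}(18) − f^{(1)}(5)) = 1/12 · (524880 − 3125.00) = 43479.6.

S_1 ≈ 6.65593e+06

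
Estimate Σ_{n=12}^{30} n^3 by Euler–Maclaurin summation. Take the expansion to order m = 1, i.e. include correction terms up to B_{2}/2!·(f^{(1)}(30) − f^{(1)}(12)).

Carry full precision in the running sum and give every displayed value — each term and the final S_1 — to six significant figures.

Integral: ∫_12^30 x^3 dx = 197316.
½[f(12) + f(30)] = ½[1728.00 + 27000.0] = 14364.0.
Integral + boundary = 211680.
Order-1 term: 1/12 · (2700.00 − 432.000) = 189.000.

S_1 ≈ 211869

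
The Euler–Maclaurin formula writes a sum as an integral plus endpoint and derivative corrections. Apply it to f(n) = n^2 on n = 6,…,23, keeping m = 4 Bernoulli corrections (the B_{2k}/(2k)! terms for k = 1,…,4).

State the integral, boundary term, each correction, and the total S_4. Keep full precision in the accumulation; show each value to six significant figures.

S_4 ≈ 4269.00

The integral term ∫_6^23 x^2 dx = 3983.67.
½[f(6) + f(23)] = ½[36.0000 + 529.000] = 282.500.
Integral + boundary = 4266.17.
Order-1 term: 1/12 · (46.0000 − 12.0000) = 2.83333.
After k=1: 4269.00.
Order-2 term: −1/720 · (0.00000 − 0.00000) = 0.00000.
After k=2: 4269.00.
Order-3 term: 1/30240 · (0.00000 − 0.00000) = 0.00000.
After k=3: 4269.00.
Order-4 term: −1/1209600 · (0.00000 − 0.00000) = 0.00000.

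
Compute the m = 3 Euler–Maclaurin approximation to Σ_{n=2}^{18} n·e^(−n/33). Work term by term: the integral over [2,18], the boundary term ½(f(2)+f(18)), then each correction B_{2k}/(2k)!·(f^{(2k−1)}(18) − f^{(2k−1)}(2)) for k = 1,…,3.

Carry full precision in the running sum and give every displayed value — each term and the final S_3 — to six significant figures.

The integral term ∫_2^18 x·e^(−x/33) dx = 111.649.
Endpoint term: (f(2) + f(18))/2 = (1.88239 + 10.4324)/2 = 6.15740.
So far: 117.806.
k=1: B_{2}/(2)! × [f^{(1)}(18) − f^{(1)}(2)] = 1/12 × (0.263445 − 0.884152) = -0.0517256.
Running total after k=1: 117.754.
k=2: B_{4}/(4)! × [f^{(3)}(18) − f^{(3)}(2)] = −1/720 × (0.00130634 − 0.00254044) = 1.71403e-06.
Running total after k=2: 117.754.
k=3: B_{6}/(6)! × [f^{(5)}(18) − f^{(5)}(2)] = 1/30240 × (2.17701e-06 − 3.92010e-06) = -5.76419e-11.

S_3 ≈ 117.754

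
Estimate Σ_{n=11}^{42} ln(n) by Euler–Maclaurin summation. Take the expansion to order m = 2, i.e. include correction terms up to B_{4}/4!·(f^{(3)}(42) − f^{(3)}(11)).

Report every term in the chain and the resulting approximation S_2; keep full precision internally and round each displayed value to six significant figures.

S_2 ≈ 102.667

∫_11^42 ln(x) dx evaluates to 99.6053.
Boundary: ½(f(11) + f(42)) = ½(2.39790 + 3.73767) = 3.06778.
Running total after boundary: 102.673.
Order-1 term: 1/12 · (0.0238095 − 0.0909091) = -0.00559163.
Running total after k=1: 102.667.
Order-2 term: −1/720 · (2.69949e-05 − 0.00150263) = 2.04949e-06.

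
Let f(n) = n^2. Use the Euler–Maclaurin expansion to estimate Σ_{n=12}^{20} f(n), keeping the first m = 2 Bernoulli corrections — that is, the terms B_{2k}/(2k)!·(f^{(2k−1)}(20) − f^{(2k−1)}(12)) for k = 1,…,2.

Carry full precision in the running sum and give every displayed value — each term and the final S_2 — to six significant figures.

S_2 ≈ 2364.00

∫_12^20 x^2 dx evaluates to 2090.67.
½[f(12) + f(20)] = ½[144.000 + 400.000] = 272.000.
So far: 2362.67.
Order-1 term: 1/12 · (40.0000 − 24.0000) = 1.33333.
Running total after k=1: 2364.00.
Order-2 term: −1/720 · (0.00000 − 0.00000) = 0.00000.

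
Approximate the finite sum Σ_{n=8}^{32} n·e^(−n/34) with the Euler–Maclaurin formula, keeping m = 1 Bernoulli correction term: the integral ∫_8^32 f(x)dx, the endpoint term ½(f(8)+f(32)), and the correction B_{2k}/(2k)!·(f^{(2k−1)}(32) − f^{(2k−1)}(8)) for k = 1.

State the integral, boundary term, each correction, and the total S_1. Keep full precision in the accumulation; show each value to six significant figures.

S_1 ≈ 262.421

∫_8^32 x·e^(−x/34) dx evaluates to 253.065.
Boundary: ½(f(8) + f(32)) = ½(6.32271 + 12.4854) = 9.40405.
Running total after boundary: 262.469.
k=1: B_{2}/(2)! × [f^{(1)}(32) − f^{(1)}(8)] = 1/12 × (0.0229511 − 0.604376) = -0.0484521.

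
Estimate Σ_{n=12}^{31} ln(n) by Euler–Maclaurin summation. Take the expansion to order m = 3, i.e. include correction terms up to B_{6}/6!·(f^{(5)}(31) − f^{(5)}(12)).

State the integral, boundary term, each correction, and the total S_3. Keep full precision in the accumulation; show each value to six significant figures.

∫_12^31 ln(x) dx evaluates to 57.6347.
½[f(12) + f(31)] = ½[2.48491 + 3.43399] = 2.95945.
Running total after boundary: 60.5942.
k=1: B_{2}/(2)! × [f^{(1)}(31) − f^{(1)}(12)] = 1/12 × (0.0322581 − 0.0833333) = -0.00425627.
After k=1: 60.5899.
k=2: B_{4}/(4)! × [f^{(3)}(31) − f^{(3)}(12)] = −1/720 × (6.71344e-05 − 0.00115741) = 1.51427e-06.
After k=2: 60.5899.
k=3: B_{6}/(6)! × [f^{(5)}(31) − f^{(5)}(12)] = 1/30240 × (8.38306e-07 − 9.64506e-05) = -3.16178e-09.

S_3 ≈ 60.5899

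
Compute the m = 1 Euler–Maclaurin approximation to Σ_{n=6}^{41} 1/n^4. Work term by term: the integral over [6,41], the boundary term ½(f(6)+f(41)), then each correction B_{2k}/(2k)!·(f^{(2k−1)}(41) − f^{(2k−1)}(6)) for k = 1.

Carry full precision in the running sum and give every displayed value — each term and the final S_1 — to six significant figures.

S_1 ≈ 0.00196722

∫_6^41 1/x^4 dx evaluates to 0.00153837.
½[f(6) + f(41)] = ½[0.000771605 + 3.53887e-07] = 0.000385979.
So far: 0.00192435.
Correction k=1: B_{2}/2! · (f^{(1)}(41) − f^{(1)}(6)) = 1/12 · (-3.45256e-08 − (-0.000514403)) = 4.28641e-05.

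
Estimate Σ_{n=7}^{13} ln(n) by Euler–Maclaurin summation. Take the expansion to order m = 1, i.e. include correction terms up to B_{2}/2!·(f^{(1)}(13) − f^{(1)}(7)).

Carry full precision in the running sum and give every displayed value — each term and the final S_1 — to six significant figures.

The integral term ∫_7^13 ln(x) dx = 13.7230.
½[f(7) + f(13)] = ½[1.94591 + 2.56495] = 2.25543.
Integral + boundary = 15.9784.
Correction k=1: B_{2}/2! · (f^{(1)}(13) − f^{(1)}(7)) = 1/12 · (0.0769231 − 0.142857) = -0.00549451.

S_1 ≈ 15.9729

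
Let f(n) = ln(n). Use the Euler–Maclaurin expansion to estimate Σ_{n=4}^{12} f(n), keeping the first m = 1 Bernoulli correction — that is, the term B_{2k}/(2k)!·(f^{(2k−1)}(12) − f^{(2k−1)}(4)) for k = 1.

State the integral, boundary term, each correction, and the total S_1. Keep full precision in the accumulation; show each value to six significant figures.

S_1 ≈ 18.1954

Integral: ∫_4^12 ln(x) dx = 16.2737.
½[f(4) + f(12)] = ½[1.38629 + 2.48491] = 1.93560.
Integral + boundary = 18.2093.
k=1: B_{2}/(2)! × [f^{(1)}(12) − f^{(1)}(4)] = 1/12 × (0.0833333 − 0.250000) = -0.0138889.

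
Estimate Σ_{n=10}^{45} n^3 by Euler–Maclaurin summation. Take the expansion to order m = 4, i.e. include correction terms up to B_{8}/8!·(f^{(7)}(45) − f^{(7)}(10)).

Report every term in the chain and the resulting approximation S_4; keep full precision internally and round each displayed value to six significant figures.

∫_10^45 x^3 dx evaluates to 1.02266e+06.
Endpoint term: (f(10) + f(45))/2 = (1000.00 + 91125.0)/2 = 46062.5.
Integral + boundary = 1.06872e+06.
Order-1 term: 1/12 · (6075.00 − 300.000) = 481.250.
After k=1: 1.06920e+06.
Order-2 term: −1/720 · (6.00000 − 6.00000) = 0.00000.
After k=2: 1.06920e+06.
Order-3 term: 1/30240 · (0.00000 − 0.00000) = 0.00000.
After k=3: 1.06920e+06.
Order-4 term: −1/1209600 · (0.00000 − 0.00000) = 0.00000.

S_4 ≈ 1.06920e+06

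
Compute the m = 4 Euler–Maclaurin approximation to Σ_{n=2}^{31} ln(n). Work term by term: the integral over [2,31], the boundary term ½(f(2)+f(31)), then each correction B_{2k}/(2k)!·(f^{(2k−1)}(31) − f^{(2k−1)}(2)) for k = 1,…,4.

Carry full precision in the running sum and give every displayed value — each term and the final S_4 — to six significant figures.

S_4 ≈ 78.0922

The integral term ∫_2^31 ln(x) dx = 76.0673.
Endpoint term: (f(2) + f(31))/2 = (0.693147 + 3.43399)/2 = 2.06357.
So far: 78.1309.
Correction k=1: B_{2}/2! · (f^{(1)}(31) − f^{(1)}(2)) = 1/12 · (0.0322581 − 0.500000) = -0.0389785.
After k=1: 78.0919.
Correction k=2: B_{4}/4! · (f^{(3)}(31) − f^{(3)}(2)) = −1/720 · (6.71344e-05 − 0.250000) = 0.000347129.
After k=2: 78.0922.
Correction k=3: B_{6}/6! · (f^{(5)}(31) − f^{(5)}(2)) = 1/30240 · (8.38306e-07 − 0.750000) = -2.48016e-05.
After k=3: 78.0922.
Correction k=4: B_{8}/8! · (f^{(7)}(31) − f^{(7)}(2)) = −1/1209600 · (2.61698e-08 − 5.62500) = 4.65030e-06.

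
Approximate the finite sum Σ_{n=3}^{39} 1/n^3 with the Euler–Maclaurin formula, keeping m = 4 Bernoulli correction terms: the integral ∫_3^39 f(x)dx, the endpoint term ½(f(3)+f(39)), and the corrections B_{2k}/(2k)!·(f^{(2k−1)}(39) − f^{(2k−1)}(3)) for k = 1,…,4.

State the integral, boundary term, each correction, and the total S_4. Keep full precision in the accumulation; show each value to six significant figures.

The integral term ∫_3^39 1/x^3 dx = 0.0552268.
½[f(3) + f(39)] = ½[0.0370370 + 1.68580e-05] = 0.0185269.
Integral + boundary = 0.0737538.
Order-1 term: 1/12 · (-1.29677e-06 − (-0.0370370)) = 0.00308631.
Running total after k=1: 0.0768401.
Order-2 term: −1/720 · (-1.70515e-08 − (-0.0823045)) = -0.000114312.
Running total after k=2: 0.0767258.
Order-3 term: 1/30240 · (-4.70851e-10 − (-0.384088)) = 1.27013e-05.
Running total after k=3: 0.0767385.
Order-4 term: −1/1209600 · (-2.22888e-11 − (-3.07270)) = -2.54026e-06.

S_4 ≈ 0.0767359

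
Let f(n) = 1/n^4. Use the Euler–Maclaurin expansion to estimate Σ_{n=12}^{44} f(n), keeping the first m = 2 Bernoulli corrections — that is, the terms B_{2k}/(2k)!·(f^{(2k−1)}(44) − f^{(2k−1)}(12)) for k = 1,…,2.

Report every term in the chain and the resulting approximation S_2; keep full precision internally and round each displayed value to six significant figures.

∫_12^44 1/x^4 dx evaluates to 0.000188988.
Endpoint term: (f(12) + f(44))/2 = (4.82253e-05 + 2.66802e-07)/2 = 2.42461e-05.
So far: 0.000213234.
Correction k=1: B_{2}/2! · (f^{(1)}(44) − f^{(1)}(12)) = 1/12 · (-2.42547e-08 − (-1.60751e-05)) = 1.33757e-06.
Partial sum through k=1: 0.000214572.
Correction k=2: B_{4}/4! · (f^{(3)}(44) − f^{(3)}(12)) = −1/720 · (-3.75848e-10 − (-3.34898e-06)) = -4.65084e-09.

S_2 ≈ 0.000214567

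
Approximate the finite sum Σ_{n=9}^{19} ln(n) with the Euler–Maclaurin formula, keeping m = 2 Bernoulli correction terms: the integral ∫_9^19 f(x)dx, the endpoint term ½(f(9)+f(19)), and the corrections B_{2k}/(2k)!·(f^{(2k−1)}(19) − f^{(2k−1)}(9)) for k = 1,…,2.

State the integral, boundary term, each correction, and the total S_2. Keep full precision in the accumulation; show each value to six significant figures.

The integral term ∫_9^19 ln(x) dx = 26.1693.
Endpoint term: (f(9) + f(19))/2 = (2.19722 + 2.94444)/2 = 2.57083.
Running total after boundary: 28.7402.
Order-1 term: 1/12 · (0.0526316 − 0.111111) = -0.00487329.
Partial sum through k=1: 28.7353.
Order-2 term: −1/720 · (0.000291588 − 0.00274348) = 3.40541e-06.

S_2 ≈ 28.7353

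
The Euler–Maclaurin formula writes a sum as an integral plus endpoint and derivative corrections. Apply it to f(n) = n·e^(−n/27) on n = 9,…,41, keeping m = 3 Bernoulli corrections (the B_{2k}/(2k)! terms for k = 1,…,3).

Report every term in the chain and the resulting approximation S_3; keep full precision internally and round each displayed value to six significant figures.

The integral term ∫_9^41 x·e^(−x/27) dx = 294.318.
Endpoint term: (f(9) + f(41))/2 = (6.44878 + 8.98048)/2 = 7.71463.
Running total after boundary: 302.033.
Order-1 term: 1/12 · (-0.113574 − 0.477688) = -0.0492718.
Partial sum through k=1: 301.983.
Order-2 term: −1/720 · (0.000445128 − 0.00262106) = 3.02212e-06.
Partial sum through k=2: 301.983.
Order-3 term: 1/30240 · (1.43491e-06 − 6.29197e-06) = -1.60617e-10.

S_3 ≈ 301.983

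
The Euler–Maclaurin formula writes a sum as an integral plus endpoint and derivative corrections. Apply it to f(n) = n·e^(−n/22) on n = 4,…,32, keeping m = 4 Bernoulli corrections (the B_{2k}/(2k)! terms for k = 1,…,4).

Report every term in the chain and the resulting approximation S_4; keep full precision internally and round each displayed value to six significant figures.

Integral: ∫_4^32 x·e^(−x/22) dx = 199.501.
½[f(4) + f(32)] = ½[3.33501 + 7.47221] = 5.40361.
Running total after boundary: 204.905.
k=1: B_{2}/(2)! × [f^{(1)}(32) − f^{(1)}(4)] = 1/12 × (-0.106139 − 0.682161) = -0.0656917.
Running total after k=1: 204.839.
k=2: B_{4}/(4)! × [f^{(3)}(32) − f^{(3)}(4)] = −1/720 × (0.000745607 − 0.00485468) = 5.70705e-06.
Running total after k=2: 204.839.
k=3: B_{6}/(6)! × [f^{(5)}(32) − f^{(5)}(4)] = 1/30240 × (3.53411e-06 − 1.71486e-05) = -4.50216e-10.
Running total after k=3: 204.839.
k=4: B_{8}/(8)! × [f^{(7)}(32) − f^{(7)}(4)] = −1/1209600 × (1.14209e-08 − 5.01383e-08) = 3.20085e-14.

S_4 ≈ 204.839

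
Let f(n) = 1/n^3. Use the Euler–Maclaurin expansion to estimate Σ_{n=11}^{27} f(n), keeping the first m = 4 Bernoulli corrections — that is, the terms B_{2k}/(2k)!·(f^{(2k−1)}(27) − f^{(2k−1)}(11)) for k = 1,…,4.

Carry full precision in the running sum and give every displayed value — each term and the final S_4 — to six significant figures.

S_4 ≈ 0.00386398

The integral term ∫_11^27 1/x^3 dx = 0.00344636.
Boundary: ½(f(11) + f(27)) = ½(0.000751315 + 5.08053e-05) = 0.000401060.
So far: 0.00384742.
Order-1 term: 1/12 · (-5.64503e-06 − (-0.000204904)) = 1.66049e-05.
After k=1: 0.00386403.
Order-2 term: −1/720 · (-1.54870e-07 − (-3.38684e-05)) = -4.68244e-08.
After k=2: 0.00386398.
Order-3 term: 1/30240 · (-8.92258e-09 − (-1.17560e-05)) = 3.88461e-10.
After k=3: 0.00386398.
Order-4 term: −1/1209600 · (-8.81242e-10 − (-6.99530e-06)) = -5.78242e-12.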